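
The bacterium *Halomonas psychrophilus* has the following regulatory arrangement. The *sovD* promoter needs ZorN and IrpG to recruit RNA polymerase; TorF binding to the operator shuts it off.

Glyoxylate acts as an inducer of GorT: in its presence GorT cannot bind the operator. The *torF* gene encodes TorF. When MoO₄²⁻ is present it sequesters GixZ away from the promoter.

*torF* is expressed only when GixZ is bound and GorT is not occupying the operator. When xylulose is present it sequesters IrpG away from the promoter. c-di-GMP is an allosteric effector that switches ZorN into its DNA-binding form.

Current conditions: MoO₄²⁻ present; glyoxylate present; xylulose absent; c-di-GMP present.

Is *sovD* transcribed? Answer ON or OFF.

MoO₄²⁻ is present, so GixZ is inactive.
Glyoxylate is present, so GorT is inactive.
Required activator GixZ is absent, so *torF* is not transcribed.
So TorF is not produced.
c-di-GMP is present, so ZorN is active.
Xylulose is absent, so IrpG is active.
No repressor is bound and ZorN and IrpG are active, so *sovD* is transcribed.

ON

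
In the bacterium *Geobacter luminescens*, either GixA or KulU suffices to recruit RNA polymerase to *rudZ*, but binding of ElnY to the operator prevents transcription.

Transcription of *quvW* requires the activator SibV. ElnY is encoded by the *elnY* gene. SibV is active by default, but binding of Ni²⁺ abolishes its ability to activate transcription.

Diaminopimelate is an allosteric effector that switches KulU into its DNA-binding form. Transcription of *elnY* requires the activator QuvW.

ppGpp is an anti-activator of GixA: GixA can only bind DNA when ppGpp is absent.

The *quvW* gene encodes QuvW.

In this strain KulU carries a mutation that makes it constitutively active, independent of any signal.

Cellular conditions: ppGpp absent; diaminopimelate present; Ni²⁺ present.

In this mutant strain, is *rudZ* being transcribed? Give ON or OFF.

ON

Ni²⁺ is present, so SibV is inactive.
Required activator SibV is absent, so *quvW* is not transcribed.
So QuvW is not produced.
Required activator QuvW is absent, so *elnY* is not transcribed.
So ElnY is not produced.
ppGpp is absent, so GixA is active.
KulU is constitutively active in this strain.
Activator GixA is present, so *rudZ* is transcribed.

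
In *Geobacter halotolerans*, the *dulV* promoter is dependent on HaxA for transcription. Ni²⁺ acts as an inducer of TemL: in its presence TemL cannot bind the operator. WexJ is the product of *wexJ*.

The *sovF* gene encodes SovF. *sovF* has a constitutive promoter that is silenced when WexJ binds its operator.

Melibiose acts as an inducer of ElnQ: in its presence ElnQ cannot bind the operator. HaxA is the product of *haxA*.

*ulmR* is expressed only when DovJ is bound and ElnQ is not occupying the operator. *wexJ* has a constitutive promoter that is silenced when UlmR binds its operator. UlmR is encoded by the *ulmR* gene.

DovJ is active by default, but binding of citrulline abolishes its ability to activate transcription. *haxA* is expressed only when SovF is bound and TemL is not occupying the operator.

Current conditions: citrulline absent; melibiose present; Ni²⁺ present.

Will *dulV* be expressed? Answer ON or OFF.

ON

Melibiose is present, so ElnQ is inactive.
Citrulline is absent, so DovJ is active.
No repressor is bound and DovJ is active, so *ulmR* is transcribed.
So UlmR is produced and active.
With repressor UlmR bound, *wexJ* is not transcribed.
So WexJ is not produced.
With no repressor bound, *sovF* is transcribed.
So SovF is produced and active.
Ni²⁺ is present, so TemL is inactive.
No repressor is bound and SovF is active, so *haxA* is transcribed.
So HaxA is produced and active.
No repressor is bound and HaxA is active, so *dulV* is transcribed.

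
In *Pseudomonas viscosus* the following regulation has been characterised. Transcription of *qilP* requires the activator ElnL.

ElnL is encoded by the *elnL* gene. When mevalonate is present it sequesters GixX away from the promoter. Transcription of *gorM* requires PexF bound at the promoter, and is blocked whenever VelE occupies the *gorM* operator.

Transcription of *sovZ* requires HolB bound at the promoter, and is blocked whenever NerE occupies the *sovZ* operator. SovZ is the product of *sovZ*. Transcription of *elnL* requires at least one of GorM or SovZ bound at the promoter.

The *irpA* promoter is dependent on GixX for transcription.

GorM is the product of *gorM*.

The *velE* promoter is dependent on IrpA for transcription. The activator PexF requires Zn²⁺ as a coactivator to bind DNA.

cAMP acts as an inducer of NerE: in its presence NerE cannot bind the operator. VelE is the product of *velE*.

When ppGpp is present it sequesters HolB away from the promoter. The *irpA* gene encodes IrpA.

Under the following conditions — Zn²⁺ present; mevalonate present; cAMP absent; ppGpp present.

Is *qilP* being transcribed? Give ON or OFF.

ON

Mevalonate is present, so GixX is inactive.
Required activator GixX is absent, so *irpA* is not transcribed.
So IrpA is not produced.
Required activator IrpA is absent, so *velE* is not transcribed.
So VelE is not produced.
Zn²⁺ is present, so PexF is active.
No repressor is bound and PexF is active, so *gorM* is transcribed.
So GorM is produced and active.
cAMP is absent, so NerE is active.
ppGpp is present, so HolB is inactive.
With repressor NerE bound, *sovZ* is not transcribed.
So SovZ is not produced.
Activator GorM is present, so *elnL* is transcribed.
So ElnL is produced and active.
No repressor is bound and ElnL is active, so *qilP* is transcribed.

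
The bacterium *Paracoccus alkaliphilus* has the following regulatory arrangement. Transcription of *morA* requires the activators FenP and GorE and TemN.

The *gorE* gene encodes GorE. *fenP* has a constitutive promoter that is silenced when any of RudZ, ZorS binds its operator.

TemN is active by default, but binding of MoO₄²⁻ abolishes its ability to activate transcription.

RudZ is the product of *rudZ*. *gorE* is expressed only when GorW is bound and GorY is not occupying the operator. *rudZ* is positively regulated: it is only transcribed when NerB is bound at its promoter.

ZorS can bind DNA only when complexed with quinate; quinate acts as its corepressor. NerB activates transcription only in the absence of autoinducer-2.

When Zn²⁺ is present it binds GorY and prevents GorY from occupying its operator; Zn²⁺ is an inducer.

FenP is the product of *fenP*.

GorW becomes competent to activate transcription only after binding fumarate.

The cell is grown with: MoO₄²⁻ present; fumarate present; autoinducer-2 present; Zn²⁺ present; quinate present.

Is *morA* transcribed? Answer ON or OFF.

OFF

Autoinducer-2 is present, so NerB is inactive.
Required activator NerB is absent, so *rudZ* is not transcribed.
So RudZ is not produced.
Quinate is present, so ZorS is active.
With repressor ZorS bound, *fenP* is not transcribed.
So FenP is not produced.
Fumarate is present, so GorW is active.
Zn²⁺ is present, so GorY is inactive.
No repressor is bound and GorW is active, so *gorE* is transcribed.
So GorE is produced and active.
MoO₄²⁻ is present, so TemN is inactive.
Required activator FenP is absent, so *morA* is not transcribed.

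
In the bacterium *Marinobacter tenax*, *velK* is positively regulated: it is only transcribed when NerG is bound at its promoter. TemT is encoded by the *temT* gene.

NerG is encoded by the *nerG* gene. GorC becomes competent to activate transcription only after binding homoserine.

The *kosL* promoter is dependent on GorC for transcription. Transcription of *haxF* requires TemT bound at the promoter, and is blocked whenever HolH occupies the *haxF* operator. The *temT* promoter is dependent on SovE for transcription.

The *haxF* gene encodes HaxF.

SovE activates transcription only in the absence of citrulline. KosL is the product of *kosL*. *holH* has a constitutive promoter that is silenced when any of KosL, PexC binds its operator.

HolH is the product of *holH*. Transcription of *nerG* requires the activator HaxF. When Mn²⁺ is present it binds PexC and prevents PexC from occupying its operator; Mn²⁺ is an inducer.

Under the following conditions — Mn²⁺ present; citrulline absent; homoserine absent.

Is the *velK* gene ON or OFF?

Homoserine is absent, so GorC is inactive.
Required activator GorC is absent, so *kosL* is not transcribed.
So KosL is not produced.
Mn²⁺ is present, so PexC is inactive.
With no repressor bound, *holH* is transcribed.
So HolH is produced and active.
Citrulline is absent, so SovE is active.
No repressor is bound and SovE is active, so *temT* is transcribed.
So TemT is produced and active.
With repressor HolH bound, *haxF* is not transcribed.
So HaxF is not produced.
Required activator HaxF is absent, so *nerG* is not transcribed.
So NerG is not produced.
Required activator NerG is absent, so *velK* is not transcribed.

OFF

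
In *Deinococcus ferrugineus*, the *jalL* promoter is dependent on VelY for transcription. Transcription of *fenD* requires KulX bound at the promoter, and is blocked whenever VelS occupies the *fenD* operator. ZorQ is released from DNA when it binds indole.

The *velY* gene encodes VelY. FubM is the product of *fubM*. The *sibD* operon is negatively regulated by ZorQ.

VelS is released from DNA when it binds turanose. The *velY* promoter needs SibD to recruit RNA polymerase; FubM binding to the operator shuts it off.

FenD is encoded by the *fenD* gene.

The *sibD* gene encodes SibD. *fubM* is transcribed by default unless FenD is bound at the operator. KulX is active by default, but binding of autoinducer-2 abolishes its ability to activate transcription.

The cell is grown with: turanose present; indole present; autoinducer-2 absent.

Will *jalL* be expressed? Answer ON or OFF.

Turanose is present, so VelS is inactive.
Autoinducer-2 is absent, so KulX is active.
No repressor is bound and KulX is active, so *fenD* is transcribed.
So FenD is produced and active.
With repressor FenD bound, *fubM* is not transcribed.
So FubM is not produced.
Indole is present, so ZorQ is inactive.
With no repressor bound, *sibD* is transcribed.
So SibD is produced and active.
No repressor is bound and SibD is active, so *velY* is transcribed.
So VelY is produced and active.
No repressor is bound and VelY is active, so *jalL* is transcribed.

ON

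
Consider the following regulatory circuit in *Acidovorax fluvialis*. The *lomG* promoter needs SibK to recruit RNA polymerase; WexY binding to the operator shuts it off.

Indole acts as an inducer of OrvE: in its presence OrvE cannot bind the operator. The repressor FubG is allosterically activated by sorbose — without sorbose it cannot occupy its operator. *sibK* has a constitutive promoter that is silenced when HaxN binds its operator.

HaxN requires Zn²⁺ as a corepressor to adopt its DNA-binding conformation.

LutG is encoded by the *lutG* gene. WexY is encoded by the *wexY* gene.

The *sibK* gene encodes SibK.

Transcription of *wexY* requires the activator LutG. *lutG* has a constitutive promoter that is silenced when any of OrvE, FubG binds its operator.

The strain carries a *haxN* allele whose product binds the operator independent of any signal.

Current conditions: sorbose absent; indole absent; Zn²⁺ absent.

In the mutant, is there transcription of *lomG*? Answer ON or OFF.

HaxN is constitutively active in this strain.
With repressor HaxN bound, *sibK* is not transcribed.
So SibK is not produced.
Indole is absent, so OrvE is active.
Sorbose is absent, so FubG is inactive.
With repressor OrvE bound, *lutG* is not transcribed.
So LutG is not produced.
Required activator LutG is absent, so *wexY* is not transcribed.
So WexY is not produced.
Required activator SibK is absent, so *lomG* is not transcribed.

OFF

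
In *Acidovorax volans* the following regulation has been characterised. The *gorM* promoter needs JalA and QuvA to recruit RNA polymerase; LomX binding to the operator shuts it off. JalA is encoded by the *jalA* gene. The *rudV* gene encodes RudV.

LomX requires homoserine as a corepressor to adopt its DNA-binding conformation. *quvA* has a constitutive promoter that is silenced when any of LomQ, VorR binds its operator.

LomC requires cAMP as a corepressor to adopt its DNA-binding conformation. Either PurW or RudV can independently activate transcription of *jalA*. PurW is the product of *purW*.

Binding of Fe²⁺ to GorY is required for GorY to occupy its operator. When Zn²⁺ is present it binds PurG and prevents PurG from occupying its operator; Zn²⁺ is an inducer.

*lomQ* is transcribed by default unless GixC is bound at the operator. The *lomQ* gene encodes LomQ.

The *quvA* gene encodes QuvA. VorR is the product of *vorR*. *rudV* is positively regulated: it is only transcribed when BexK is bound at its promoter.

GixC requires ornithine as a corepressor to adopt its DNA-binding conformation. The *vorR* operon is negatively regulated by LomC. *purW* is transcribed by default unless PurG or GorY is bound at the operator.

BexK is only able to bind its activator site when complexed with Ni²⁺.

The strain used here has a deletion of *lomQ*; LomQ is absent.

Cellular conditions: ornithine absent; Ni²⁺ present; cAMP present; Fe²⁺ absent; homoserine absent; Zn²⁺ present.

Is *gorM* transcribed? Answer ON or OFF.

ON

Homoserine is absent, so LomX is inactive.
Zn²⁺ is present, so PurG is inactive.
Fe²⁺ is absent, so GorY is inactive.
With no repressor bound, *purW* is transcribed.
So PurW is produced and active.
Ni²⁺ is present, so BexK is active.
No repressor is bound and BexK is active, so *rudV* is transcribed.
So RudV is produced and active.
Activator PurW is present, so *jalA* is transcribed.
So JalA is produced and active.
LomQ is non-functional in this strain, so it has no effect.
cAMP is present, so LomC is active.
With repressor LomC bound, *vorR* is not transcribed.
So VorR is not produced.
With no repressor bound, *quvA* is transcribed.
So QuvA is produced and active.
No repressor is bound and JalA and QuvA are active, so *gorM* is transcribed.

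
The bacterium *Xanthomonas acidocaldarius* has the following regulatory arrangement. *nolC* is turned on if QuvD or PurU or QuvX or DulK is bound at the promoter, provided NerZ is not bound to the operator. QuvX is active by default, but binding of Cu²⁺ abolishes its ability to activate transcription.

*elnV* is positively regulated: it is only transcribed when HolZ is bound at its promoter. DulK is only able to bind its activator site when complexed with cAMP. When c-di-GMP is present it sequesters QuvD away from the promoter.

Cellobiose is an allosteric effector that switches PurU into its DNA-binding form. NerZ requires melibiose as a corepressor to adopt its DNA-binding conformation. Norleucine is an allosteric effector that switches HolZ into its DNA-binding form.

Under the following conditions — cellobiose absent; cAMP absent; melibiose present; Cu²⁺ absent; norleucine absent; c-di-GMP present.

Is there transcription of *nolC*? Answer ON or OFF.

c-di-GMP is present, so QuvD is inactive.
Cellobiose is absent, so PurU is inactive.
Cu²⁺ is absent, so QuvX is active.
cAMP is absent, so DulK is inactive.
Melibiose is present, so NerZ is active.
With repressor NerZ bound, *nolC* is not transcribed.

OFF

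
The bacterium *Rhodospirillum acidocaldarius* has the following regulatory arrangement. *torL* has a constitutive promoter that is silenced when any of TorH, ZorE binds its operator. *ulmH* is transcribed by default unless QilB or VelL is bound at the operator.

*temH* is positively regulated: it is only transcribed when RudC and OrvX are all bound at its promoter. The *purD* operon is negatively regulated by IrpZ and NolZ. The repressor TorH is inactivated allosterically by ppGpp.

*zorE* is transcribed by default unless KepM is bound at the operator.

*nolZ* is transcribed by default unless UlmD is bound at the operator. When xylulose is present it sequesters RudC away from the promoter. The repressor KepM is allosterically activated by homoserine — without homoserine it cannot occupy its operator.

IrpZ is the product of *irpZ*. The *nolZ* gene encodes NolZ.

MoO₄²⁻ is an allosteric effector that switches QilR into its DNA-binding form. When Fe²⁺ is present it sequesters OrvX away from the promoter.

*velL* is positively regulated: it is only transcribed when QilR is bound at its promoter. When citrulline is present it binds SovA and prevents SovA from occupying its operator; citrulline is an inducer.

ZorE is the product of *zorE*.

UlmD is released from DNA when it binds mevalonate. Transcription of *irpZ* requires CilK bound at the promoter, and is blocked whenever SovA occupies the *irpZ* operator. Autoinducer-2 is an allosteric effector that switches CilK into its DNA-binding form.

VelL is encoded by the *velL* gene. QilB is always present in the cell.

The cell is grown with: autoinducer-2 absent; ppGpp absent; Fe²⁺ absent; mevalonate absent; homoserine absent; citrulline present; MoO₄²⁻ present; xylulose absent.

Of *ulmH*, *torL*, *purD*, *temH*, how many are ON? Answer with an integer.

2

QilB is produced constitutively and is active.
MoO₄²⁻ is present, so QilR is active.
No repressor is bound and QilR is active, so *velL* is transcribed.
So VelL is produced and active.
With repressor QilB bound, *ulmH* is not transcribed.
→ *ulmH* is OFF.
ppGpp is absent, so TorH is active.
Homoserine is absent, so KepM is inactive.
With no repressor bound, *zorE* is transcribed.
So ZorE is produced and active.
With repressor TorH bound, *torL* is not transcribed.
→ *torL* is OFF.
Autoinducer-2 is absent, so CilK is inactive.
Citrulline is present, so SovA is inactive.
Required activator CilK is absent, so *irpZ* is not transcribed.
So IrpZ is not produced.
Mevalonate is absent, so UlmD is active.
With repressor UlmD bound, *nolZ* is not transcribed.
So NolZ is not produced.
With no repressor bound, *purD* is transcribed.
→ *purD* is ON.
Xylulose is absent, so RudC is active.
Fe²⁺ is absent, so OrvX is active.
No repressor is bound and RudC and OrvX are active, so *temH* is transcribed.
→ *temH* is ON.
2 of the 4 genes are transcribed.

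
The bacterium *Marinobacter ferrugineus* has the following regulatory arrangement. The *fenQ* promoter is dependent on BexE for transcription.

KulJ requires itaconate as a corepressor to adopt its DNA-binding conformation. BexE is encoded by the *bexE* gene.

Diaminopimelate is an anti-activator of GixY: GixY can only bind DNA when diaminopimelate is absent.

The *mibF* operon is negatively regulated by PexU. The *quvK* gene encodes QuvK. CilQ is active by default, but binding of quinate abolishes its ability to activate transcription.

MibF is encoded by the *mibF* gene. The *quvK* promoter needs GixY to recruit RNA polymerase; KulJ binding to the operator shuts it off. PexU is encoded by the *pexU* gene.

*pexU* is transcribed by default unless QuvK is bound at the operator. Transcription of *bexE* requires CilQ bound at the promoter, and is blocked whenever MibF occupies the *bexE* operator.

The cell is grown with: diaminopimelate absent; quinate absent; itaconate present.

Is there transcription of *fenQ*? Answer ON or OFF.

Diaminopimelate is absent, so GixY is active.
Itaconate is present, so KulJ is active.
With repressor KulJ bound, *quvK* is not transcribed.
So QuvK is not produced.
With no repressor bound, *pexU* is transcribed.
So PexU is produced and active.
With repressor PexU bound, *mibF* is not transcribed.
So MibF is not produced.
Quinate is absent, so CilQ is active.
No repressor is bound and CilQ is active, so *bexE* is transcribed.
So BexE is produced and active.
No repressor is bound and BexE is active, so *fenQ* is transcribed.

ON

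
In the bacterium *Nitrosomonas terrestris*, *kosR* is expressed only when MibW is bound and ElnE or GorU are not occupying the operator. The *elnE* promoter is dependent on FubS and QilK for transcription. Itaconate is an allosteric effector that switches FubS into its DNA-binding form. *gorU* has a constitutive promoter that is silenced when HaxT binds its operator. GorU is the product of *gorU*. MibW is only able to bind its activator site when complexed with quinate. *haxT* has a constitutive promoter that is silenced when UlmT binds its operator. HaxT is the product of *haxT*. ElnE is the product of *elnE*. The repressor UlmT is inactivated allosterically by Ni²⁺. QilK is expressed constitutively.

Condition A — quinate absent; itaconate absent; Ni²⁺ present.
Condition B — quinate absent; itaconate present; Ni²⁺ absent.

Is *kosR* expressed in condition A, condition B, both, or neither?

neither

Condition A:
Quinate is absent, so MibW is inactive.
Itaconate is absent, so FubS is inactive.
QilK is produced constitutively and is active.
Required activator FubS is absent, so *elnE* is not transcribed.
So ElnE is not produced.
Ni²⁺ is present, so UlmT is inactive.
With no repressor bound, *haxT* is transcribed.
So HaxT is produced and active.
With repressor HaxT bound, *gorU* is not transcribed.
So GorU is not produced.
Required activator MibW is absent, so *kosR* is not transcribed.
→ *kosR* is OFF in A.
Condition B:
Quinate is absent, so MibW is inactive.
Itaconate is present, so FubS is active.
QilK is produced constitutively and is active.
No repressor is bound and FubS and QilK are active, so *elnE* is transcribed.
So ElnE is produced and active.
Ni²⁺ is absent, so UlmT is active.
With repressor UlmT bound, *haxT* is not transcribed.
So HaxT is not produced.
With no repressor bound, *gorU* is transcribed.
So GorU is produced and active.
With repressor ElnE bound, *kosR* is not transcribed.
→ *kosR* is OFF in B.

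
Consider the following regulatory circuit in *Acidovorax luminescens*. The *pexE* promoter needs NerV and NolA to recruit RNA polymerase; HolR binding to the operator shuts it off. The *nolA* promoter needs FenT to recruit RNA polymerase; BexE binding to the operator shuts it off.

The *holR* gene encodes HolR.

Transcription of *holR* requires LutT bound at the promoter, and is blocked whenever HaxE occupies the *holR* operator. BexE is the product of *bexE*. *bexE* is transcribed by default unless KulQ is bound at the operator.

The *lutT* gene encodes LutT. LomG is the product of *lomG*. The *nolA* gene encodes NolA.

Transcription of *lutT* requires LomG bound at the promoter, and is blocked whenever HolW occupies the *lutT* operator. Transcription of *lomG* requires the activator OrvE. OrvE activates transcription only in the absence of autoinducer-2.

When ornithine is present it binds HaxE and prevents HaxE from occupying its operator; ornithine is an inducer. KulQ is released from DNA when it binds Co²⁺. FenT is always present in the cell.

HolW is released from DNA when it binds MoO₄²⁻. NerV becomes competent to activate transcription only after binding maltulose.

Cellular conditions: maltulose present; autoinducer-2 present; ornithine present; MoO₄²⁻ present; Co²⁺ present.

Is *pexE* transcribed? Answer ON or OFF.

OFF

Maltulose is present, so NerV is active.
FenT is produced constitutively and is active.
Co²⁺ is present, so KulQ is inactive.
With no repressor bound, *bexE* is transcribed.
So BexE is produced and active.
With repressor BexE bound, *nolA* is not transcribed.
So NolA is not produced.
Ornithine is present, so HaxE is inactive.
Autoinducer-2 is present, so OrvE is inactive.
Required activator OrvE is absent, so *lomG* is not transcribed.
So LomG is not produced.
MoO₄²⁻ is present, so HolW is inactive.
Required activator LomG is absent, so *lutT* is not transcribed.
So LutT is not produced.
Required activator LutT is absent, so *holR* is not transcribed.
So HolR is not produced.
Required activator NolA is absent, so *pexE* is not transcribed.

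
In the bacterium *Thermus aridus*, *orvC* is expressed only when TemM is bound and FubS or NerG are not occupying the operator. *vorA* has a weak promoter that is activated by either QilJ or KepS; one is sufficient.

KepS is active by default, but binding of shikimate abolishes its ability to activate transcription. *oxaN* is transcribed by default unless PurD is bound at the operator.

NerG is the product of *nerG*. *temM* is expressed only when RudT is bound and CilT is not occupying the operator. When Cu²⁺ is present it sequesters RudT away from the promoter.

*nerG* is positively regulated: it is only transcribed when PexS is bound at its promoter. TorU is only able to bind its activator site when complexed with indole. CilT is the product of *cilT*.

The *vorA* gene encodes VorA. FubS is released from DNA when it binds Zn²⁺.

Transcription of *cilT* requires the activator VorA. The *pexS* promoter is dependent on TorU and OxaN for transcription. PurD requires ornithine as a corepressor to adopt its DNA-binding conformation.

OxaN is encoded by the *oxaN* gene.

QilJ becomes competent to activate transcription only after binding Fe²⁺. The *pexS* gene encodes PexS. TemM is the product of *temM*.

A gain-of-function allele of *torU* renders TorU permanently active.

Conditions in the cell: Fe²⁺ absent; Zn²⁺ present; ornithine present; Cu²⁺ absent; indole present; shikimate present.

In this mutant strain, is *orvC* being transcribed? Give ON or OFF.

Zn²⁺ is present, so FubS is inactive.
Fe²⁺ is absent, so QilJ is inactive.
Shikimate is present, so KepS is inactive.
No activator is available at the *vorA* promoter, so *vorA* is not transcribed.
So VorA is not produced.
Required activator VorA is absent, so *cilT* is not transcribed.
So CilT is not produced.
Cu²⁺ is absent, so RudT is active.
No repressor is bound and RudT is active, so *temM* is transcribed.
So TemM is produced and active.
TorU is constitutively active in this strain.
Ornithine is present, so PurD is active.
With repressor PurD bound, *oxaN* is not transcribed.
So OxaN is not produced.
Required activator OxaN is absent, so *pexS* is not transcribed.
So PexS is not produced.
Required activator PexS is absent, so *nerG* is not transcribed.
So NerG is not produced.
No repressor is bound and TemM is active, so *orvC* is transcribed.

ON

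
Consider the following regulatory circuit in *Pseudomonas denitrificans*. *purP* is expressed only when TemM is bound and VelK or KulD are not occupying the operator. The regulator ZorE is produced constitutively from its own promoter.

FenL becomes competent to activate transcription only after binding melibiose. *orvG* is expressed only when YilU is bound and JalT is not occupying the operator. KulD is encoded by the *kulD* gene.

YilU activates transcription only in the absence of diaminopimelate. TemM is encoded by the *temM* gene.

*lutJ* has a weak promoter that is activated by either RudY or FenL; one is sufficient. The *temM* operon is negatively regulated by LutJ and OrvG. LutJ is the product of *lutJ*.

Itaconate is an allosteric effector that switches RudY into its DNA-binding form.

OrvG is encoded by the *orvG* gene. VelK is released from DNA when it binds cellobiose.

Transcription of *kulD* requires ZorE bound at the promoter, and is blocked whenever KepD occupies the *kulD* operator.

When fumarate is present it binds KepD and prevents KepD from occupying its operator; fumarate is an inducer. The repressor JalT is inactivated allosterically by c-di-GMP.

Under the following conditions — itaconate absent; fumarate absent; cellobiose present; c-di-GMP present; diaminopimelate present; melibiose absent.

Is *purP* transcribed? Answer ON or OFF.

ON

Itaconate is absent, so RudY is inactive.
Melibiose is absent, so FenL is inactive.
No activator is available at the *lutJ* promoter, so *lutJ* is not transcribed.
So LutJ is not produced.
c-di-GMP is present, so JalT is inactive.
Diaminopimelate is present, so YilU is inactive.
Required activator YilU is absent, so *orvG* is not transcribed.
So OrvG is not produced.
With no repressor bound, *temM* is transcribed.
So TemM is produced and active.
Cellobiose is present, so VelK is inactive.
Fumarate is absent, so KepD is active.
ZorE is produced constitutively and is active.
With repressor KepD bound, *kulD* is not transcribed.
So KulD is not produced.
No repressor is bound and TemM is active, so *purP* is transcribed.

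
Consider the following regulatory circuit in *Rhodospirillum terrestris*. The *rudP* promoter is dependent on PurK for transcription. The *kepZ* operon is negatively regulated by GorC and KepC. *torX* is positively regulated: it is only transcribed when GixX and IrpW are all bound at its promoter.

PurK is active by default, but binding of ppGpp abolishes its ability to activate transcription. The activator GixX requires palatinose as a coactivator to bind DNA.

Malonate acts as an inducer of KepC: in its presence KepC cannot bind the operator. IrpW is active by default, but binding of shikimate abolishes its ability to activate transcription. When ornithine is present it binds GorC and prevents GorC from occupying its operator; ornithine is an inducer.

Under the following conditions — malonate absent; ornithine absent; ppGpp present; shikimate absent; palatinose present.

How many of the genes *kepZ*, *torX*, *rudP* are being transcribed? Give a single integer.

1

Ornithine is absent, so GorC is active.
Malonate is absent, so KepC is active.
With repressor GorC bound, *kepZ* is not transcribed.
→ *kepZ* is OFF.
Palatinose is present, so GixX is active.
Shikimate is absent, so IrpW is active.
No repressor is bound and GixX and IrpW are active, so *torX* is transcribed.
→ *torX* is ON.
ppGpp is present, so PurK is inactive.
Required activator PurK is absent, so *rudP* is not transcribed.
→ *rudP* is OFF.
1 of the 3 genes is transcribed.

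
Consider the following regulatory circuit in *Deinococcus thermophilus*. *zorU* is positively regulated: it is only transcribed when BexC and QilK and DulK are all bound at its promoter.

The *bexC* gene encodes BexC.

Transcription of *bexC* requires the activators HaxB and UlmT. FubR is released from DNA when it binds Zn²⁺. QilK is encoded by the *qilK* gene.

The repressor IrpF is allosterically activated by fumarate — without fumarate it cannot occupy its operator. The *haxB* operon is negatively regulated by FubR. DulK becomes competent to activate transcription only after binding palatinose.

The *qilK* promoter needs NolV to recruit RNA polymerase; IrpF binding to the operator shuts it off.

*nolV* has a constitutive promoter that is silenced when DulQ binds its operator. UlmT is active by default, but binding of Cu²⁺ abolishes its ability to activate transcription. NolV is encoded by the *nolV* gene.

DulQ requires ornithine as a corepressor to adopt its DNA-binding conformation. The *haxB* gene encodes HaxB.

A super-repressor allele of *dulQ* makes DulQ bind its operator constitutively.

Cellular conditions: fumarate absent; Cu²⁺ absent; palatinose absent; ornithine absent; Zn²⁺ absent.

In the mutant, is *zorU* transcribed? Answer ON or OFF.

Zn²⁺ is absent, so FubR is active.
With repressor FubR bound, *haxB* is not transcribed.
So HaxB is not produced.
Cu²⁺ is absent, so UlmT is active.
Required activator HaxB is absent, so *bexC* is not transcribed.
So BexC is not produced.
Fumarate is absent, so IrpF is inactive.
DulQ is constitutively active in this strain.
With repressor DulQ bound, *nolV* is not transcribed.
So NolV is not produced.
Required activator NolV is absent, so *qilK* is not transcribed.
So QilK is not produced.
Palatinose is absent, so DulK is inactive.
Required activator BexC is absent, so *zorU* is not transcribed.

OFF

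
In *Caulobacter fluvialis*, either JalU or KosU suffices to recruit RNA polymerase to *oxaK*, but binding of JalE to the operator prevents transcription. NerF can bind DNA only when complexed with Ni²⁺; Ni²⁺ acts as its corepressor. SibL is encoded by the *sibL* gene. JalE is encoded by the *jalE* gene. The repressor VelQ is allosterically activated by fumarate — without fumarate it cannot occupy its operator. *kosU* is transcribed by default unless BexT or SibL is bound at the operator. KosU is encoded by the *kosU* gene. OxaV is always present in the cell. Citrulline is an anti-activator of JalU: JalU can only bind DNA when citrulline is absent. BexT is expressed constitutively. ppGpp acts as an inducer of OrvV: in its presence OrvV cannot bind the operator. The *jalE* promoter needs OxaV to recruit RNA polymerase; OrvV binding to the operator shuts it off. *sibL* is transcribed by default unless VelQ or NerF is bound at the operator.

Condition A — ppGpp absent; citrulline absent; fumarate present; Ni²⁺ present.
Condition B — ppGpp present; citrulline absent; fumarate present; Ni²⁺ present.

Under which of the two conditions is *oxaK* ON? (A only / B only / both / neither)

A only

Condition A:
ppGpp is absent, so OrvV is active.
OxaV is produced constitutively and is active.
With repressor OrvV bound, *jalE* is not transcribed.
So JalE is not produced.
Citrulline is absent, so JalU is active.
BexT is produced constitutively and is active.
Fumarate is present, so VelQ is active.
Ni²⁺ is present, so NerF is active.
With repressor VelQ bound, *sibL* is not transcribed.
So SibL is not produced.
With repressor BexT bound, *kosU* is not transcribed.
So KosU is not produced.
Activator JalU is present, so *oxaK* is transcribed.
→ *oxaK* is ON in A.
Condition B:
ppGpp is present, so OrvV is inactive.
OxaV is produced constitutively and is active.
No repressor is bound and OxaV is active, so *jalE* is transcribed.
So JalE is produced and active.
Citrulline is absent, so JalU is active.
BexT is produced constitutively and is active.
Fumarate is present, so VelQ is active.
Ni²⁺ is present, so NerF is active.
With repressor VelQ bound, *sibL* is not transcribed.
So SibL is not produced.
With repressor BexT bound, *kosU* is not transcribed.
So KosU is not produced.
With repressor JalE bound, *oxaK* is not transcribed.
→ *oxaK* is OFF in B.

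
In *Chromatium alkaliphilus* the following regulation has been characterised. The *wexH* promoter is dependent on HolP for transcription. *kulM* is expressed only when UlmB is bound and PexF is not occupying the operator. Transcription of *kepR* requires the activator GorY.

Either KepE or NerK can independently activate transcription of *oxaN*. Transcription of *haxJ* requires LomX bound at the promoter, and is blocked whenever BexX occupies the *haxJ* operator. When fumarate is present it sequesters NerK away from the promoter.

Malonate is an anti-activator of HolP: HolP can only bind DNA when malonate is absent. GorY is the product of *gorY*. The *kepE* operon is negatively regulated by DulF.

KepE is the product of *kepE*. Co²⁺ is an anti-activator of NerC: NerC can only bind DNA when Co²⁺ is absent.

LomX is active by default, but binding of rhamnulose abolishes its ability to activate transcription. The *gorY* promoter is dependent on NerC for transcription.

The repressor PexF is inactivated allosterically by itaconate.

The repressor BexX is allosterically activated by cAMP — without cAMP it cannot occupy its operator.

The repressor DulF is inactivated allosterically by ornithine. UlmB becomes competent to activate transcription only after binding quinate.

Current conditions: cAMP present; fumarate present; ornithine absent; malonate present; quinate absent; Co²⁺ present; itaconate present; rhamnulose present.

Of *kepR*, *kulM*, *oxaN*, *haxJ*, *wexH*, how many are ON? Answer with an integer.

0

Co²⁺ is present, so NerC is inactive.
Required activator NerC is absent, so *gorY* is not transcribed.
So GorY is not produced.
Required activator GorY is absent, so *kepR* is not transcribed.
→ *kepR* is OFF.
Quinate is absent, so UlmB is inactive.
Itaconate is present, so PexF is inactive.
Required activator UlmB is absent, so *kulM* is not transcribed.
→ *kulM* is OFF.
Ornithine is absent, so DulF is active.
With repressor DulF bound, *kepE* is not transcribed.
So KepE is not produced.
Fumarate is present, so NerK is inactive.
No activator is available at the *oxaN* promoter, so *oxaN* is not transcribed.
→ *oxaN* is OFF.
Rhamnulose is present, so LomX is inactive.
cAMP is present, so BexX is active.
With repressor BexX bound, *haxJ* is not transcribed.
→ *haxJ* is OFF.
Malonate is present, so HolP is inactive.
Required activator HolP is absent, so *wexH* is not transcribed.
→ *wexH* is OFF.
0 of the 5 genes are transcribed.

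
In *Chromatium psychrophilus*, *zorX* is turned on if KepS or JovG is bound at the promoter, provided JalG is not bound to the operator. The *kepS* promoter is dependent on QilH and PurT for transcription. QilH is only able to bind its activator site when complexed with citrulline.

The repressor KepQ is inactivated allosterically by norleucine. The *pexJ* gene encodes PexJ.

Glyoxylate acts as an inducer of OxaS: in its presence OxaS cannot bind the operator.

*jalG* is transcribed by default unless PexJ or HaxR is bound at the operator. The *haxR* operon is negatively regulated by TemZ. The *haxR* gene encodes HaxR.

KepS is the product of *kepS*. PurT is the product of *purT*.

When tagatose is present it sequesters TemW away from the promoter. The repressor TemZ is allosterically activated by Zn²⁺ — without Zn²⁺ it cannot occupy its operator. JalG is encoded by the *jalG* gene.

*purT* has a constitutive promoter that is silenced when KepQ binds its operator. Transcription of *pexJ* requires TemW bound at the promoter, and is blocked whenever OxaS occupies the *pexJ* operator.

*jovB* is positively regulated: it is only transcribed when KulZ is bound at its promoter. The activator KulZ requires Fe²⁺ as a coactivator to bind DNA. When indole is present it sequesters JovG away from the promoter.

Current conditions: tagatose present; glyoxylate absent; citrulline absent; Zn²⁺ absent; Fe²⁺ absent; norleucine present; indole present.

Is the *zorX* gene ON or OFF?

Citrulline is absent, so QilH is inactive.
Norleucine is present, so KepQ is inactive.
With no repressor bound, *purT* is transcribed.
So PurT is produced and active.
Required activator QilH is absent, so *kepS* is not transcribed.
So KepS is not produced.
Indole is present, so JovG is inactive.
Tagatose is present, so TemW is inactive.
Glyoxylate is absent, so OxaS is active.
With repressor OxaS bound, *pexJ* is not transcribed.
So PexJ is not produced.
Zn²⁺ is absent, so TemZ is inactive.
With no repressor bound, *haxR* is transcribed.
So HaxR is produced and active.
With repressor HaxR bound, *jalG* is not transcribed.
So JalG is not produced.
No activator is available at the *zorX* promoter, so *zorX* is not transcribed.

OFF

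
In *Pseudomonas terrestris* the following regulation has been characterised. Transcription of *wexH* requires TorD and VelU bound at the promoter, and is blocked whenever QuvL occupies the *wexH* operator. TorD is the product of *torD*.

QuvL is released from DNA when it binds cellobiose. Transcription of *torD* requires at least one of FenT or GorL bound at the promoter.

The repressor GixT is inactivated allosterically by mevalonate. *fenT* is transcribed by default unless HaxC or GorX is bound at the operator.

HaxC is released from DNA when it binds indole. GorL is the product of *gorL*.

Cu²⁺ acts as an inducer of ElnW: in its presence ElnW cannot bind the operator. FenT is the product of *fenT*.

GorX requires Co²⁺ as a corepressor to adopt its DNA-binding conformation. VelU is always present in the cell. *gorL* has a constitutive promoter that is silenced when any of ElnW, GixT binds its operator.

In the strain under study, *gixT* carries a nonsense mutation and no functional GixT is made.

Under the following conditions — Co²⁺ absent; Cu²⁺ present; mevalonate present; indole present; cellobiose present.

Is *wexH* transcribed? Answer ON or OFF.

ON

Indole is present, so HaxC is inactive.
Co²⁺ is absent, so GorX is inactive.
With no repressor bound, *fenT* is transcribed.
So FenT is produced and active.
Cu²⁺ is present, so ElnW is inactive.
GixT is non-functional in this strain, so it has no effect.
With no repressor bound, *gorL* is transcribed.
So GorL is produced and active.
Activator FenT is present, so *torD* is transcribed.
So TorD is produced and active.
VelU is produced constitutively and is active.
Cellobiose is present, so QuvL is inactive.
No repressor is bound and TorD and VelU are active, so *wexH* is transcribed.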